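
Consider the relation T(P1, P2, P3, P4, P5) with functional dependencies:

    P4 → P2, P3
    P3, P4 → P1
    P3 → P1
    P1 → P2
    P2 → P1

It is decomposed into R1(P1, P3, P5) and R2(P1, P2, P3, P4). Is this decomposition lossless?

No

Common attributes: R1 ∩ R2 = {P1, P3}.
Closure of {P1, P3}: P1 → P2 applies, adding P2. So (P1, P3)⁺ = {P1, P2, P3}.
The closure contains neither all of R1 = {P1, P3, P5} nor all of R2 = {P1, P2, P3, P4}, so the common attributes are not a superkey of either fragment. The join is lossy.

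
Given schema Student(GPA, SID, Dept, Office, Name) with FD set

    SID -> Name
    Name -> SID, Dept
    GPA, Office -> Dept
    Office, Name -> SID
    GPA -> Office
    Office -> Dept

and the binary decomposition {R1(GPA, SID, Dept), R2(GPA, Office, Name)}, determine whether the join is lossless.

No

Common attributes: R1 ∩ R2 = {GPA}.
Closure of {GPA}: GPA → Office applies, adding Office; Office → Dept applies, adding Dept. So (GPA)⁺ = {GPA, Dept, Office}.
The closure contains neither all of R1 = {GPA, SID, Dept} nor all of R2 = {GPA, Office, Name}, so the common attributes are not a superkey of either fragment. The join is lossy.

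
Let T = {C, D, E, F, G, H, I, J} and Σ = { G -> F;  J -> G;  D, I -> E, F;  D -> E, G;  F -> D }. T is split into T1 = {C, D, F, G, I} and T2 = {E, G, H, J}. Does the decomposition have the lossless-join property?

No

Common attributes: T1 ∩ T2 = {G}.
Closure of {G}: G → F applies, adding F; F → D applies, adding D; D → E, G applies, adding E. So (G)⁺ = {D, E, F, G}.
The closure contains neither all of T1 = {C, D, F, G, I} nor all of T2 = {E, G, H, J}, so the common attributes are not a superkey of either fragment. The join is lossy.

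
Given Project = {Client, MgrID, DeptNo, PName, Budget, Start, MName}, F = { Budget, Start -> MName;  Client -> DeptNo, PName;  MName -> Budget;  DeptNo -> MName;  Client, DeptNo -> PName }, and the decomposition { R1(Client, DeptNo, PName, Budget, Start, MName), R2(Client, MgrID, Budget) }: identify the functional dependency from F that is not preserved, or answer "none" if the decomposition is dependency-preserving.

Budget, Start → MName lies within R1.
Client → DeptNo, PName lies within R1.
MName → Budget lies within R1.
DeptNo → MName lies within R1.
Client, DeptNo → PName lies within R1.
Every dependency is enforceable on the fragments, so the decomposition is dependency-preserving.

none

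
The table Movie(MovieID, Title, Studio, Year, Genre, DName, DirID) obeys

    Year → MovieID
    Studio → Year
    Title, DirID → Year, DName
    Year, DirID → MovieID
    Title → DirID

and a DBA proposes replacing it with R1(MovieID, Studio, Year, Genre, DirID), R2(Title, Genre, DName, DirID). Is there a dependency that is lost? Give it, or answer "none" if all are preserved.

Title, DirID → Year, DName

Check Title, DirID → Year, DName: no single fragment contains all of {Title, Year, DName, DirID}, and the restricted closure of {Title, DirID} across the fragments never reaches {Year, DName}.
Year → MovieID is preserved.
Studio → Year is preserved.
Year, DirID → MovieID is preserved.
Title → DirID is preserved.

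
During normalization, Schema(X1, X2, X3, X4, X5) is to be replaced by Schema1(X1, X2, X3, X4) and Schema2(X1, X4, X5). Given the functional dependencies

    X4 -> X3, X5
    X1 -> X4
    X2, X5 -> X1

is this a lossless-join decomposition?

Yes

Common attributes: Schema1 ∩ Schema2 = {X1, X4}.
Closure of {X1, X4}: X4 → X3, X5 applies, adding X3, X5. So (X1, X4)⁺ = {X1, X3, X4, X5}.
This closure contains every attribute of Schema2, so Schema1 ∩ Schema2 → Schema2. The join is lossless.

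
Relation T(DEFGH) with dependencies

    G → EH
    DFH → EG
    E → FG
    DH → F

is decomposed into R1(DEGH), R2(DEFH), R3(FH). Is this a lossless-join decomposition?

Chase test. Columns are DEFGH; row i has aⱼ where attribute j ∈ Ri, else bᵢⱼ.
Initial tableau (one row per fragment):
  row 1: a1 a2 b13 a4 a5
  row 2: a1 a2 a3 b24 a5
  row 3: b31 b32 a3 b34 a5
Rows 1 and 2 agree on E; apply E→FG and equate their FG entries.
Row 1 is now all distinguished symbols — the join is lossless.

Yes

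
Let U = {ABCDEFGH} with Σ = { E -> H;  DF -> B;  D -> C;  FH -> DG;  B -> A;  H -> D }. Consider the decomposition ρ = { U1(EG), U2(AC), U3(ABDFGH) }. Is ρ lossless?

No

Chase test. Columns are ABCDEFGH; row i has aⱼ where attribute j ∈ Ui, else bᵢⱼ.
Initial tableau (one row per fragment):
  row 1: b11 b12 b13 b14 a5 b16 a7 b18
  row 2: a1 b22 a3 b24 b25 b26 b27 b28
  row 3: a1 a2 b33 a4 b35 a6 a7 a8
No row becomes fully distinguished — the join is lossy.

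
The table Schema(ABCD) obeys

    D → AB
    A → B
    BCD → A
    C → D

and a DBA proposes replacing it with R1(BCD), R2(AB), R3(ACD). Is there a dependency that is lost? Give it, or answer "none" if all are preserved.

D → AB: restricted closure across fragments reaches AB.
A → B lies within R2.
BCD → A: restricted closure across fragments reaches A.
C → D lies within R1.
Every dependency is enforceable on the fragments, so the decomposition is dependency-preserving.

none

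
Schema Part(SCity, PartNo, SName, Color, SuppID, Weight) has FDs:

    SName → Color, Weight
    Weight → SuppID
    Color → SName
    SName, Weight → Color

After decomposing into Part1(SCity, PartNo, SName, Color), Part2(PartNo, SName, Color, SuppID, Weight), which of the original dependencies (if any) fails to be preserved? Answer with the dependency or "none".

SName → Color, Weight lies within Part2.
Weight → SuppID lies within Part2.
Color → SName lies within Part1.
SName, Weight → Color lies within Part2.
Every dependency is enforceable on the fragments, so the decomposition is dependency-preserving.

none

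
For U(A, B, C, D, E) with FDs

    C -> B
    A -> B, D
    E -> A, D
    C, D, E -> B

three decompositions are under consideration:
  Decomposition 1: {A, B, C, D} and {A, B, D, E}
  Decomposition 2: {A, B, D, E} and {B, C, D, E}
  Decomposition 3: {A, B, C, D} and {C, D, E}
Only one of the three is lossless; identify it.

Decomposition 2

Decomposition 1: common = {A, B, D}, closure = {A, B, D} → lossy.
Decomposition 2: common = {B, D, E}, closure = {A, B, D, E} → lossless.
Decomposition 3: common = {C, D}, closure = {B, C, D} → lossy.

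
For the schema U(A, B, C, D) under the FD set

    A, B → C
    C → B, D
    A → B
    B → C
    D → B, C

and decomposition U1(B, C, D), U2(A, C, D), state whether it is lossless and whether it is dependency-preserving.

lossless and dependency-preserving

Lossless test: (C, D)⁺ = {B, C, D}, which contains all of one fragment — lossless.
Dependency preservation: A, B → C; A → B are not contained in any single fragment, but the restricted closure of each left-hand side across the fragments still reaches the right-hand side; the remaining FDs each lie inside some fragment. All dependencies are preserved.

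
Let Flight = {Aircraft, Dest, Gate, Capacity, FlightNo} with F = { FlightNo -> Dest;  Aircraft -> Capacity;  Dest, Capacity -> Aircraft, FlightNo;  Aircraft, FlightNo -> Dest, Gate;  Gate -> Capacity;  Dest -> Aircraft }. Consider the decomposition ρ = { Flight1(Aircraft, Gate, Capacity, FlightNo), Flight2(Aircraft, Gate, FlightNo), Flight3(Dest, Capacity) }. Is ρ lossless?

Chase test. Columns are Aircraft, Dest, Gate, Capacity, FlightNo; row i has aⱼ where attribute j ∈ Flighti, else bᵢⱼ.
Initial tableau (one row per fragment):
  row 1: a1 b12 a3 a4 a5
  row 2: a1 b22 a3 b24 a5
  row 3: b31 a2 b33 a4 b35
Rows 1 and 2 agree on FlightNo; apply FlightNo→Dest and equate their Dest entries.
Rows 1 and 2 agree on Aircraft; apply Aircraft→Capacity and equate their Capacity entries.
No row becomes fully distinguished — the join is lossy.

No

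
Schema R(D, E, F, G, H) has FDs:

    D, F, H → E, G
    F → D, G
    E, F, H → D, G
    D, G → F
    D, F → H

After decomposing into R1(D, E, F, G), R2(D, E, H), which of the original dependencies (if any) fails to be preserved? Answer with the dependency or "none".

D, F → H

Check D, F → H: no single fragment contains all of {D, F, H}, and the restricted closure of {D, F} across the fragments never reaches {H}.
D, F, H → E, G is preserved.
F → D, G is preserved.
E, F, H → D, G is preserved.
D, G → F is preserved.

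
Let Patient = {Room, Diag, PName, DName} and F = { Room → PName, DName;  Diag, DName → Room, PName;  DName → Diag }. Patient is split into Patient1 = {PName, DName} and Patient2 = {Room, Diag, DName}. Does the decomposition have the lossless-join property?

Common attributes: Patient1 ∩ Patient2 = {DName}.
Closure of {DName}: DName → Diag applies, adding Diag; Diag, DName → Room, PName applies, adding Room, PName. So (DName)⁺ = {Room, Diag, PName, DName}.
This closure contains every attribute of Patient1, so Patient1 ∩ Patient2 → Patient1. The join is lossless.

Yes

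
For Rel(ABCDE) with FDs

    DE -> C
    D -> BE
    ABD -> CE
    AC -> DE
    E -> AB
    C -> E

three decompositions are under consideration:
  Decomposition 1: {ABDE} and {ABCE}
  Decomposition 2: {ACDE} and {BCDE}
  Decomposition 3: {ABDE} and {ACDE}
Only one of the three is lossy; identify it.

Decomposition 1: common = {ABE}, closure = {ABE} → lossy.
Decomposition 2: common = {CDE}, closure = {ABCDE} → lossless.
Decomposition 3: common = {ADE}, closure = {ABCDE} → lossless.

Decomposition 1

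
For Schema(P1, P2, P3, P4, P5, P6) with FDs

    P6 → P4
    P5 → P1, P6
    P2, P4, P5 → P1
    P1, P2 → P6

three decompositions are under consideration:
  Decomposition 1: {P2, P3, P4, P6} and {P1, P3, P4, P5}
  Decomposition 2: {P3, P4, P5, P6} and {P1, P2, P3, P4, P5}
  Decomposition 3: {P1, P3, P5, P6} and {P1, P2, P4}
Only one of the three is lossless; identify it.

Decomposition 1: common = {P3, P4}, closure = {P3, P4} → lossy.
Decomposition 2: common = {P3, P4, P5}, closure = {P1, P3, P4, P5, P6} → lossless.
Decomposition 3: common = {P1}, closure = {P1} → lossy.

Decomposition 2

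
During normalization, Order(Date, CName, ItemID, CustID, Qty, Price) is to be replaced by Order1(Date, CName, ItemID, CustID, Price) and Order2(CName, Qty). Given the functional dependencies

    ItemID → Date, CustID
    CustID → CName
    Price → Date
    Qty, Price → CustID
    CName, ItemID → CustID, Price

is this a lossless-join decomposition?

No

Common attributes: Order1 ∩ Order2 = {CName}.
No dependency enlarges {CName}, so (CName)⁺ = {CName}.
The closure contains neither all of Order1 = {Date, CName, ItemID, CustID, Price} nor all of Order2 = {CName, Qty}, so the common attributes are not a superkey of either fragment. The join is lossy.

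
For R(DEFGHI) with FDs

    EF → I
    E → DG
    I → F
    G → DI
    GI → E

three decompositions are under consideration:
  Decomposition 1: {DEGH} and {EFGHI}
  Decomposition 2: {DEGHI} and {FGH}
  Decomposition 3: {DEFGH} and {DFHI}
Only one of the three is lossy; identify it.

Decomposition 3

Decomposition 1: common = {EGH}, closure = {DEFGHI} → lossless.
Decomposition 2: common = {GH}, closure = {DEFGHI} → lossless.
Decomposition 3: common = {DFH}, closure = {DFH} → lossy.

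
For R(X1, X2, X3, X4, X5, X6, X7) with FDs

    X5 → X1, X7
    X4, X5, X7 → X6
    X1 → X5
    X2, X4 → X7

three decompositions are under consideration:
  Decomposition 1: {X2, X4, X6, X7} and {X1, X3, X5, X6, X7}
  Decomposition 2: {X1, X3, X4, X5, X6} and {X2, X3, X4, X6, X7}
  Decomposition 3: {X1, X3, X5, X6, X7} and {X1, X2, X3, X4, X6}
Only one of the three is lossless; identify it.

Decomposition 1: common = {X6, X7}, closure = {X6, X7} → lossy.
Decomposition 2: common = {X3, X4, X6}, closure = {X3, X4, X6} → lossy.
Decomposition 3: common = {X1, X3, X6}, closure = {X1, X3, X5, X6, X7} → lossless.

Decomposition 3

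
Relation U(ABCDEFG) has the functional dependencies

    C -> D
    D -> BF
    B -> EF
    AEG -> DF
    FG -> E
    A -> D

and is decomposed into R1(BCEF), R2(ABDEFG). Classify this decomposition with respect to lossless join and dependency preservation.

Lossless test: (BEF)⁺ = {BEF}, which is a superkey of neither fragment — lossy.
Dependency preservation: the restricted closure of {C} across the fragments never reaches {D}, so C → D cannot be enforced without a join — not preserved.

lossy and not dependency-preserving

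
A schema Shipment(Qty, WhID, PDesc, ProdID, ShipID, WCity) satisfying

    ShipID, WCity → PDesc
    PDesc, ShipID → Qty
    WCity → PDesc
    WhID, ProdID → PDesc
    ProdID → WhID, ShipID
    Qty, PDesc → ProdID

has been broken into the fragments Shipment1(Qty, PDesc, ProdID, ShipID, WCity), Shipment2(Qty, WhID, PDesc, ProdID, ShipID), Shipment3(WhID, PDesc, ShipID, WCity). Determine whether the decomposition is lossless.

Yes

Chase test. Columns are Qty, WhID, PDesc, ProdID, ShipID, WCity; row i has aⱼ where attribute j ∈ Shipmenti, else bᵢⱼ.
Initial tableau (one row per fragment):
  row 1: a1 b12 a3 a4 a5 a6
  row 2: a1 a2 a3 a4 a5 b26
  row 3: b31 a2 a3 b34 a5 a6
Rows 1 and 3 agree on PDesc, ShipID; apply PDesc, ShipID→Qty and equate their Qty entries.
Rows 1 and 2 agree on ProdID; apply ProdID→WhID, ShipID and equate their WhID, ShipID entries.
Rows 1 and 3 agree on Qty, PDesc; apply Qty, PDesc→ProdID and equate their ProdID entries.
Row 1 is now all distinguished symbols — the join is lossless.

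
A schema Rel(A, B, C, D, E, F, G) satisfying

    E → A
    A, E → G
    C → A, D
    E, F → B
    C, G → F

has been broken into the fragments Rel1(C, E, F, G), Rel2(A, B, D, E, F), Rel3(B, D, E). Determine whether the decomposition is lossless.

Chase test. Columns are A, B, C, D, E, F, G; row i has aⱼ where attribute j ∈ Reli, else bᵢⱼ.
Initial tableau (one row per fragment):
  row 1: b11 b12 a3 b14 a5 a6 a7
  row 2: a1 a2 b23 a4 a5 a6 b27
  row 3: b31 a2 b33 a4 a5 b36 b37
Rows 1 and 2 agree on E; apply E→A and equate their A entries.
Rows 1 and 3 agree on E; apply E→A and equate their A entries.
Rows 1 and 2 agree on A, E; apply A, E→G and equate their G entries.
Rows 1 and 3 agree on A, E; apply A, E→G and equate their G entries.
Rows 1 and 2 agree on E, F; apply E, F→B and equate their B entries.
No row becomes fully distinguished — the join is lossy.

No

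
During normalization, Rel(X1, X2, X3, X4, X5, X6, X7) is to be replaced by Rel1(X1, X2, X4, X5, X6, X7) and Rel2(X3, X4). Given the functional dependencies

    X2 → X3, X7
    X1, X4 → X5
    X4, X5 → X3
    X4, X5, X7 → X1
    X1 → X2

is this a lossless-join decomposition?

No

Common attributes: Rel1 ∩ Rel2 = {X4}.
No dependency enlarges {X4}, so (X4)⁺ = {X4}.
The closure contains neither all of Rel1 = {X1, X2, X4, X5, X6, X7} nor all of Rel2 = {X3, X4}, so the common attributes are not a superkey of either fragment. The join is lossy.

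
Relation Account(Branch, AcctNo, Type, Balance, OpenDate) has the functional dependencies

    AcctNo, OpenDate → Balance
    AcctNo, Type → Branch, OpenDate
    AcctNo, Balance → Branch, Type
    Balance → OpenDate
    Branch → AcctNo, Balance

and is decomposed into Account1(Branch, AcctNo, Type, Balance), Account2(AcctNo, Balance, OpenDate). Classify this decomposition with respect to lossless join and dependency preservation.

lossless and dependency-preserving

Lossless test: (AcctNo, Balance)⁺ = {Branch, AcctNo, Type, Balance, OpenDate}, which contains all of one fragment — lossless.
Dependency preservation: AcctNo, Type → Branch, OpenDate is not contained in any single fragment, but the restricted closure of its left-hand side across the fragments still reaches the right-hand side; the remaining FDs each lie inside some fragment. All dependencies are preserved.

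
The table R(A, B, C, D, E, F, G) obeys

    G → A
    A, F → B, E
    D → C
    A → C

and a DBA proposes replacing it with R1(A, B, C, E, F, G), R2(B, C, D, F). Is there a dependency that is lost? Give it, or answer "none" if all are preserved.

G → A lies within R1.
A, F → B, E lies within R1.
D → C lies within R2.
A → C lies within R1.
Every dependency is enforceable on the fragments, so the decomposition is dependency-preserving.

none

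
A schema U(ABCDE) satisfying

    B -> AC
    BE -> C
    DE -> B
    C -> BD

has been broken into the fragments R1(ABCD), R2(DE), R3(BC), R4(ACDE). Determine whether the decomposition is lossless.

Chase test. Columns are ABCDE; row i has aⱼ where attribute j ∈ Ri, else bᵢⱼ.
Initial tableau (one row per fragment):
  row 1: a1 a2 a3 a4 b15
  row 2: b21 b22 b23 a4 a5
  row 3: b31 a2 a3 b34 b35
  row 4: a1 b42 a3 a4 a5
Rows 1 and 3 agree on B; apply B→AC and equate their AC entries.
Rows 2 and 4 agree on DE; apply DE→B and equate their B entries.
Rows 1 and 3 agree on C; apply C→BD and equate their BD entries.
Rows 1 and 4 agree on C; apply C→BD and equate their BD entries.
Rows 1 and 2 agree on B; apply B→AC and equate their AC entries.
Row 2 is now all distinguished symbols — the join is lossless.

Yes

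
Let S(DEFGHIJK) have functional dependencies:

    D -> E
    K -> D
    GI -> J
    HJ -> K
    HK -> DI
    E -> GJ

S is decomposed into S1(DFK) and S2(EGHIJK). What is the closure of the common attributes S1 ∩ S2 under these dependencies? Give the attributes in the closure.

S1 ∩ S2 = {K}.
K → D applies, adding D
D → E applies, adding E
E → GJ applies, adding GJ
Closure: {DEGJK}.

DEGJK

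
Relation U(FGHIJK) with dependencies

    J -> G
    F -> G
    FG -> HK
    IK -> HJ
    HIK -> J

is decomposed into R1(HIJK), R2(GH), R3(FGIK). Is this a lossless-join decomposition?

Yes

Chase test. Columns are FGHIJK; row i has aⱼ where attribute j ∈ Ri, else bᵢⱼ.
Initial tableau (one row per fragment):
  row 1: b11 b12 a3 a4 a5 a6
  row 2: b21 a2 a3 b24 b25 b26
  row 3: a1 a2 b33 a4 b35 a6
Rows 1 and 3 agree on IK; apply IK→HJ and equate their HJ entries.
Rows 1 and 3 agree on J; apply J→G and equate their G entries.
Row 3 is now all distinguished symbols — the join is lossless.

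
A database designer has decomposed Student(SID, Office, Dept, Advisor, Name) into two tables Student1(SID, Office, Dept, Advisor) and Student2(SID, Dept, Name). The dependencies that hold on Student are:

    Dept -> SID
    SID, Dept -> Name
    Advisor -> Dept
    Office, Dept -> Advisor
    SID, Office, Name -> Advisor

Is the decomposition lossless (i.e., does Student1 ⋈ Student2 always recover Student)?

Yes

Common attributes: Student1 ∩ Student2 = {SID, Dept}.
Closure of {SID, Dept}: SID, Dept → Name applies, adding Name. So (SID, Dept)⁺ = {SID, Dept, Name}.
This closure contains every attribute of Student2, so Student1 ∩ Student2 → Student2. The join is lossless.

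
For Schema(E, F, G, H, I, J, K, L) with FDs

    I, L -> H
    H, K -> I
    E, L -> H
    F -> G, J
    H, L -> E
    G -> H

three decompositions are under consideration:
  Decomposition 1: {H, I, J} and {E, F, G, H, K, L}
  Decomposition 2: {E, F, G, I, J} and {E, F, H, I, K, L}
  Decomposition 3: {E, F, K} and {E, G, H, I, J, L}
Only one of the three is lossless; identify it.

Decomposition 1: common = {H}, closure = {H} → lossy.
Decomposition 2: common = {E, F, I}, closure = {E, F, G, H, I, J} → lossless.
Decomposition 3: common = {E}, closure = {E} → lossy.

Decomposition 2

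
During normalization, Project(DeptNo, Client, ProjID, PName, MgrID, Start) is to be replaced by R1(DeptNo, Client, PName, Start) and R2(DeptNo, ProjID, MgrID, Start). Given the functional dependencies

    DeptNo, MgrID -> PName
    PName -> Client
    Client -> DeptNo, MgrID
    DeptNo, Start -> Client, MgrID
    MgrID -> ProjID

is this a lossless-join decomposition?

Yes

Common attributes: R1 ∩ R2 = {DeptNo, Start}.
Closure of {DeptNo, Start}: DeptNo, Start → Client, MgrID applies, adding Client, MgrID; MgrID → ProjID applies, adding ProjID; DeptNo, MgrID → PName applies, adding PName. So (DeptNo, Start)⁺ = {DeptNo, Client, ProjID, PName, MgrID, Start}.
This closure contains every attribute of R1, so R1 ∩ R2 → R1. The join is lossless.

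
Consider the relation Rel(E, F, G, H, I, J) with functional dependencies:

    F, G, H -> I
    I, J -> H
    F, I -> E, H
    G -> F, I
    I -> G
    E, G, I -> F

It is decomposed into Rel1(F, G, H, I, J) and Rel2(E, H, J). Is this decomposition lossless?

No

Common attributes: Rel1 ∩ Rel2 = {H, J}.
No dependency enlarges {H, J}, so (H, J)⁺ = {H, J}.
The closure contains neither all of Rel1 = {F, G, H, I, J} nor all of Rel2 = {E, H, J}, so the common attributes are not a superkey of either fragment. The join is lossy.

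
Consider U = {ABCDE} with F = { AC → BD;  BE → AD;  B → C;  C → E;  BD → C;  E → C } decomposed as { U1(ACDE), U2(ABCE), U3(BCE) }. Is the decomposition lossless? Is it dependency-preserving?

Lossless test (chase): Rows 1 and 2 agree on AC; apply AC→BD and equate their BD entries. Rows 1 and 3 agree on BE; apply BE→AD and equate their AD entries. Row 1 is now all distinguished symbols — the join is lossless.
Dependency preservation: AC → BD; BE → AD; BD → C are not contained in any single fragment, but the restricted closure of each left-hand side across the fragments still reaches the right-hand side; the remaining FDs each lie inside some fragment. All dependencies are preserved.

lossless and dependency-preserving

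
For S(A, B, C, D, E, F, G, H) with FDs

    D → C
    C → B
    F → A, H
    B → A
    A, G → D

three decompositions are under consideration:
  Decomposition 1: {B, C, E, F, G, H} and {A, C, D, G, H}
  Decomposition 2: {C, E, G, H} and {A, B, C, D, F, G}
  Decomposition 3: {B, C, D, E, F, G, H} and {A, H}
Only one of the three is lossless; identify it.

Decomposition 1: common = {C, G, H}, closure = {A, B, C, D, G, H} → lossless.
Decomposition 2: common = {C, G}, closure = {A, B, C, D, G} → lossy.
Decomposition 3: common = {H}, closure = {H} → lossy.

Decomposition 1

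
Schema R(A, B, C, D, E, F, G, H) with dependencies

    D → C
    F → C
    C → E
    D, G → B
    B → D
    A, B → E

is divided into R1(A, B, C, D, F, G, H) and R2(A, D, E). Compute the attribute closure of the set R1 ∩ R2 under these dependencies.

A, C, D, E

R1 ∩ R2 = {A, D}.
D → C applies, adding C
C → E applies, adding E
Closure: {A, C, D, E}.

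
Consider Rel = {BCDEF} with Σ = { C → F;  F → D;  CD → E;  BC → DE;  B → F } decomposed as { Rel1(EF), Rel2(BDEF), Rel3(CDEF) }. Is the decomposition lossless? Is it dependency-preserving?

lossy but dependency-preserving

Lossless test (chase): Rows 1 and 2 agree on F; apply F→D and equate their D entries. No row becomes fully distinguished — the join is lossy.
Dependency preservation: BC → DE is not contained in any single fragment, but the restricted closure of its left-hand side across the fragments still reaches the right-hand side; the remaining FDs each lie inside some fragment. All dependencies are preserved.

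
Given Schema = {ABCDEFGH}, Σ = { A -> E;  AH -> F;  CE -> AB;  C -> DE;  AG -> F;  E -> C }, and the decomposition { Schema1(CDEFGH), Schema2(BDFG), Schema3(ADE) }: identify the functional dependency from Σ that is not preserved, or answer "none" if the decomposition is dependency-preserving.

CE -> AB

Check CE → AB: no single fragment contains all of {ABCE}, and the restricted closure of {CE} across the fragments never reaches {AB}.
A → E is preserved.
AH → F is preserved.
C → DE is preserved.
AG → F is preserved.
E → C is preserved.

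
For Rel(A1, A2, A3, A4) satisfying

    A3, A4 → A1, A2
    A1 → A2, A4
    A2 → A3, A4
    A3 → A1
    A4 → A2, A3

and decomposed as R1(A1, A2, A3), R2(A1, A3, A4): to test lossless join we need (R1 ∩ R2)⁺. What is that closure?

R1 ∩ R2 = {A1, A3}.
A1 → A2, A4 applies, adding A2, A4
Closure: {A1, A2, A3, A4}.

A1, A2, A3, A4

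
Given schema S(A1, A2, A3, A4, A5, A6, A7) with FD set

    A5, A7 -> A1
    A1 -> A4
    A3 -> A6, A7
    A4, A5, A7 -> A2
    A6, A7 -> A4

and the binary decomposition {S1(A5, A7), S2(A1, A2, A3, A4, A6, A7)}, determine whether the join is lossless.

No

Common attributes: S1 ∩ S2 = {A7}.
No dependency enlarges {A7}, so (A7)⁺ = {A7}.
The closure contains neither all of S1 = {A5, A7} nor all of S2 = {A1, A2, A3, A4, A6, A7}, so the common attributes are not a superkey of either fragment. The join is lossy.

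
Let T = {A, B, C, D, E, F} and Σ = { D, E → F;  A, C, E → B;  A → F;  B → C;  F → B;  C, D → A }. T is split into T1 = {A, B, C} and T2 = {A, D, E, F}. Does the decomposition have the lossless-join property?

Common attributes: T1 ∩ T2 = {A}.
Closure of {A}: A → F applies, adding F; F → B applies, adding B; B → C applies, adding C. So (A)⁺ = {A, B, C, F}.
This closure contains every attribute of T1, so T1 ∩ T2 → T1. The join is lossless.

Yes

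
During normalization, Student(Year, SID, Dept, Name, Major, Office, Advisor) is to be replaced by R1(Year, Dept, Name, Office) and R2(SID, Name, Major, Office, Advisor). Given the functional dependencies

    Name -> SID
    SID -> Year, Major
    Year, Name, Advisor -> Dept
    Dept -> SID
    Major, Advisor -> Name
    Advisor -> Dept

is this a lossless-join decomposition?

No

Common attributes: R1 ∩ R2 = {Name, Office}.
Closure of {Name, Office}: Name → SID applies, adding SID; SID → Year, Major applies, adding Year, Major. So (Name, Office)⁺ = {Year, SID, Name, Major, Office}.
The closure contains neither all of R1 = {Year, Dept, Name, Office} nor all of R2 = {SID, Name, Major, Office, Advisor}, so the common attributes are not a superkey of either fragment. The join is lossy.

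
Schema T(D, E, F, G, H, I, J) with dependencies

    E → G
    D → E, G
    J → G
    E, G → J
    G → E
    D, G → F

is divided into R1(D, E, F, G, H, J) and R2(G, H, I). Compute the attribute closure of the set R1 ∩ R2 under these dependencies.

R1 ∩ R2 = {G, H}.
G → E applies, adding E
E, G → J applies, adding J
Closure: {E, G, H, J}.

E, G, H, J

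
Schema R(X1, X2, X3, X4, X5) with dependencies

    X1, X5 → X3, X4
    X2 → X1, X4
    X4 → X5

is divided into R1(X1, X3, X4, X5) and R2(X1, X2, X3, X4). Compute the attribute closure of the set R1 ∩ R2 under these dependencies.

R1 ∩ R2 = {X1, X3, X4}.
X4 → X5 applies, adding X5
Closure: {X1, X3, X4, X5}.

X1, X3, X4, X5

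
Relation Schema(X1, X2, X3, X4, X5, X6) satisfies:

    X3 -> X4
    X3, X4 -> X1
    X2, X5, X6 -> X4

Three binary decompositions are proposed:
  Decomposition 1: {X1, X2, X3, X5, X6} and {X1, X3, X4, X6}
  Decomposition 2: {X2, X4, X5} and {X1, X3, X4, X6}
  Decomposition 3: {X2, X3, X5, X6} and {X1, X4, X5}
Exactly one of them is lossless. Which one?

Decomposition 1

Decomposition 1: common = {X1, X3, X6}, closure = {X1, X3, X4, X6} → lossless.
Decomposition 2: common = {X4}, closure = {X4} → lossy.
Decomposition 3: common = {X5}, closure = {X5} → lossy.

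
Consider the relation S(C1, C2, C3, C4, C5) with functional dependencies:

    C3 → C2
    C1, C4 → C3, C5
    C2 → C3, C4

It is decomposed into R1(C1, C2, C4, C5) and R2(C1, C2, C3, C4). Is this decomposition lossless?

Common attributes: R1 ∩ R2 = {C1, C2, C4}.
Closure of {C1, C2, C4}: C1, C4 → C3, C5 applies, adding C3, C5. So (C1, C2, C4)⁺ = {C1, C2, C3, C4, C5}.
This closure contains every attribute of R1, so R1 ∩ R2 → R1. The join is lossless.

Yes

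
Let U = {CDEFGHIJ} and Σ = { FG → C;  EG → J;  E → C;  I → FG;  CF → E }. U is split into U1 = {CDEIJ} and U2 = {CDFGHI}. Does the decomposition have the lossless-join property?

Yes

Common attributes: U1 ∩ U2 = {CDI}.
Closure of {CDI}: I → FG applies, adding FG; CF → E applies, adding E; EG → J applies, adding J. So (CDI)⁺ = {CDEFGIJ}.
This closure contains every attribute of U1, so U1 ∩ U2 → U1. The join is lossless.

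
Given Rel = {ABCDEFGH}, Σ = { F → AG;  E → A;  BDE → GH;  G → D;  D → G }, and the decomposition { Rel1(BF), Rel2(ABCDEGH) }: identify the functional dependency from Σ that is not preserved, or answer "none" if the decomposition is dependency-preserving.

Check F → AG: no single fragment contains all of {AFG}, and the restricted closure of {F} across the fragments never reaches {AG}.
E → A is preserved.
BDE → GH is preserved.
G → D is preserved.
D → G is preserved.

F → AG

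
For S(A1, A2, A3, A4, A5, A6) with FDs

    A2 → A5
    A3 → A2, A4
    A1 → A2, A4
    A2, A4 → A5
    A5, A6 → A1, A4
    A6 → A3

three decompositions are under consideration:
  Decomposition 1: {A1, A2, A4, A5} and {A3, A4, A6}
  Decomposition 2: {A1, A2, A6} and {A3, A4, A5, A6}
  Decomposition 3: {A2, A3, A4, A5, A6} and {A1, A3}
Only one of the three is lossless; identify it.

Decomposition 1: common = {A4}, closure = {A4} → lossy.
Decomposition 2: common = {A6}, closure = {A1, A2, A3, A4, A5, A6} → lossless.
Decomposition 3: common = {A3}, closure = {A2, A3, A4, A5} → lossy.

Decomposition 2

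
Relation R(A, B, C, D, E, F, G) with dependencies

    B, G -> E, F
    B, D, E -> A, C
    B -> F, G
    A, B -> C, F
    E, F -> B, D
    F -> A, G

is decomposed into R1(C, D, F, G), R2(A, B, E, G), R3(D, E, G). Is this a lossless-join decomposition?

Chase test. Columns are A, B, C, D, E, F, G; row i has aⱼ where attribute j ∈ Ri, else bᵢⱼ.
Initial tableau (one row per fragment):
  row 1: b11 b12 a3 a4 b15 a6 a7
  row 2: a1 a2 b23 b24 a5 b26 a7
  row 3: b31 b32 b33 a4 a5 b36 a7
No row becomes fully distinguished — the join is lossy.

No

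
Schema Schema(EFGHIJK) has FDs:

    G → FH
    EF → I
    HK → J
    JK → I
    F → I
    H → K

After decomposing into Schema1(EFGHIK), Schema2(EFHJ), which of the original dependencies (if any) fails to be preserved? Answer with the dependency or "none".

Check JK → I: no single fragment contains all of {IJK}, and the restricted closure of {JK} across the fragments never reaches {I}.
G → FH is preserved.
EF → I is preserved.
HK → J is preserved.
F → I is preserved.
H → K is preserved.

JK → I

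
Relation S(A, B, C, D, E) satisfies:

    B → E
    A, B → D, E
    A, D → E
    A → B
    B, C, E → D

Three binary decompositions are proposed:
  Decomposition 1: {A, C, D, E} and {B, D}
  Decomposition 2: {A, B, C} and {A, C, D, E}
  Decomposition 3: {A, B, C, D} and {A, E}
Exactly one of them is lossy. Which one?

Decomposition 1: common = {D}, closure = {D} → lossy.
Decomposition 2: common = {A, C}, closure = {A, B, C, D, E} → lossless.
Decomposition 3: common = {A}, closure = {A, B, D, E} → lossless.

Decomposition 1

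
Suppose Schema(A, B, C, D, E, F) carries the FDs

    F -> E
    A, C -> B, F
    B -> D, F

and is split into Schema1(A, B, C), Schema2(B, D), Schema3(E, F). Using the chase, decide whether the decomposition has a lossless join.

Chase test. Columns are A, B, C, D, E, F; row i has aⱼ where attribute j ∈ Schemai, else bᵢⱼ.
Initial tableau (one row per fragment):
  row 1: a1 a2 a3 b14 b15 b16
  row 2: b21 a2 b23 a4 b25 b26
  row 3: b31 b32 b33 b34 a5 a6
Rows 1 and 2 agree on B; apply B→D, F and equate their D, F entries.
Rows 1 and 2 agree on F; apply F→E and equate their E entries.
No row becomes fully distinguished — the join is lossy.

No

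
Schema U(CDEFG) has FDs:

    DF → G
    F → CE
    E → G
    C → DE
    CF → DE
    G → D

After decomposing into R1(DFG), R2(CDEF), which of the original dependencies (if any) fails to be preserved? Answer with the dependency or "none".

E → G

Check E → G: no single fragment contains all of {EG}, and the restricted closure of {E} across the fragments never reaches {G}.
DF → G is preserved.
F → CE is preserved.
C → DE is preserved.
CF → DE is preserved.
G → D is preserved.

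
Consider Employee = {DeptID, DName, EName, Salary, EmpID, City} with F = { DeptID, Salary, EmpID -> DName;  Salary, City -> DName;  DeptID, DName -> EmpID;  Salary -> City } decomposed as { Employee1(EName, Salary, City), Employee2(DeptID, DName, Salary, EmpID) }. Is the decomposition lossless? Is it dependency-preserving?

Lossless test: (Salary)⁺ = {DName, Salary, City}, which is a superkey of neither fragment — lossy.
Dependency preservation: Salary, City → DName is not contained in any single fragment, but the restricted closure of its left-hand side across the fragments still reaches the right-hand side; the remaining FDs each lie inside some fragment. All dependencies are preserved.

lossy but dependency-preserving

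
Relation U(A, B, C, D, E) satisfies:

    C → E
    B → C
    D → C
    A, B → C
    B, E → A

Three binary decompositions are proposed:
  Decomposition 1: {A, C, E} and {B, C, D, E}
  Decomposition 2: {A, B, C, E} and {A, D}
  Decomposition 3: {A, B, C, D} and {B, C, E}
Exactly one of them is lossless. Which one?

Decomposition 1: common = {C, E}, closure = {C, E} → lossy.
Decomposition 2: common = {A}, closure = {A} → lossy.
Decomposition 3: common = {B, C}, closure = {A, B, C, E} → lossless.

Decomposition 3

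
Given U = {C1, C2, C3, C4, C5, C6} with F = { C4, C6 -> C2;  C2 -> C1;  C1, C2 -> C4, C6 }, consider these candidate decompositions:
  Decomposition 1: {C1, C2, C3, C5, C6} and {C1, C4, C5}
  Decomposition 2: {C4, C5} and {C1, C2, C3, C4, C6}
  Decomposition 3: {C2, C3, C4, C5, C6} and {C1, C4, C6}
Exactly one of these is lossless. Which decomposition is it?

Decomposition 3

Decomposition 1: common = {C1, C5}, closure = {C1, C5} → lossy.
Decomposition 2: common = {C4}, closure = {C4} → lossy.
Decomposition 3: common = {C4, C6}, closure = {C1, C2, C4, C6} → lossless.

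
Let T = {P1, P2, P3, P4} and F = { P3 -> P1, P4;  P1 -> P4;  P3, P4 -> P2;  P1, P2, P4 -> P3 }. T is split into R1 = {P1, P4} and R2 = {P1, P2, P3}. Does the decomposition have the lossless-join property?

Yes

Common attributes: R1 ∩ R2 = {P1}.
Closure of {P1}: P1 → P4 applies, adding P4. So (P1)⁺ = {P1, P4}.
This closure contains every attribute of R1, so R1 ∩ R2 → R1. The join is lossless.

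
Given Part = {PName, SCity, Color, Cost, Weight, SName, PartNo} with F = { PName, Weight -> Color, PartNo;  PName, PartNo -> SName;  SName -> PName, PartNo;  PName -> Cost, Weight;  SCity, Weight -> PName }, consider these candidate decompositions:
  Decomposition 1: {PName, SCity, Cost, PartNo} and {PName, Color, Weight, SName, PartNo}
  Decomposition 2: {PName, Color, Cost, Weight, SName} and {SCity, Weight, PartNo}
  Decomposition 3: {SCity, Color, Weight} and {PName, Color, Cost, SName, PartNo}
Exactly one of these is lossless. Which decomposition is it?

Decomposition 1: common = {PName, PartNo}, closure = {PName, Color, Cost, Weight, SName, PartNo} → lossless.
Decomposition 2: common = {Weight}, closure = {Weight} → lossy.
Decomposition 3: common = {Color}, closure = {Color} → lossy.

Decomposition 1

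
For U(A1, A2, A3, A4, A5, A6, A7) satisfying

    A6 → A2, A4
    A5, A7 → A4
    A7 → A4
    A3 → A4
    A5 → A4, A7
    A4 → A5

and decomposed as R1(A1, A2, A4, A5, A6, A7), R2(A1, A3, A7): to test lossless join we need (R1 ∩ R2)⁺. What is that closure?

R1 ∩ R2 = {A1, A7}.
A7 → A4 applies, adding A4
A4 → A5 applies, adding A5
Closure: {A1, A4, A5, A7}.

A1, A4, A5, A7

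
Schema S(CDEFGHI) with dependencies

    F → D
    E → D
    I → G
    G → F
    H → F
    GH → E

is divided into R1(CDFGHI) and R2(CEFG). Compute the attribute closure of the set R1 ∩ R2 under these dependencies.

CDFG

R1 ∩ R2 = {CFG}.
F → D applies, adding D
Closure: {CDFG}.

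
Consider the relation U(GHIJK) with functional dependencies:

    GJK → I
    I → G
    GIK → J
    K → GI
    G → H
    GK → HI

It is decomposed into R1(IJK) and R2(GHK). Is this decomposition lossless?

Common attributes: R1 ∩ R2 = {K}.
Closure of {K}: K → GI applies, adding GI; G → H applies, adding H; GIK → J applies, adding J. So (K)⁺ = {GHIJK}.
This closure contains every attribute of R1, so R1 ∩ R2 → R1. The join is lossless.

Yes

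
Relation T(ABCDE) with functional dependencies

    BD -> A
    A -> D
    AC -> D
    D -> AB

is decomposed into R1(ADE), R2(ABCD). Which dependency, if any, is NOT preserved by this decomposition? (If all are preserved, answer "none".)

none

BD → A lies within R2.
A → D lies within R1.
AC → D lies within R2.
D → AB lies within R2.
Every dependency is enforceable on the fragments, so the decomposition is dependency-preserving.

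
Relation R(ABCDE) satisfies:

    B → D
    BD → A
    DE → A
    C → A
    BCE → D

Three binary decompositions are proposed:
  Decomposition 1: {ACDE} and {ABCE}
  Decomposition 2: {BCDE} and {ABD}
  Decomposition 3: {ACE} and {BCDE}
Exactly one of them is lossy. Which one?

Decomposition 1: common = {ACE}, closure = {ACE} → lossy.
Decomposition 2: common = {BD}, closure = {ABD} → lossless.
Decomposition 3: common = {CE}, closure = {ACE} → lossless.

Decomposition 1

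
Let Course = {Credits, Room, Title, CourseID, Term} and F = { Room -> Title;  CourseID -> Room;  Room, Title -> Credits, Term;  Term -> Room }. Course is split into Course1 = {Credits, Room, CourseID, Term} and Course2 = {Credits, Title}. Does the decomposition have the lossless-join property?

No

Common attributes: Course1 ∩ Course2 = {Credits}.
No dependency enlarges {Credits}, so (Credits)⁺ = {Credits}.
The closure contains neither all of Course1 = {Credits, Room, CourseID, Term} nor all of Course2 = {Credits, Title}, so the common attributes are not a superkey of either fragment. The join is lossy.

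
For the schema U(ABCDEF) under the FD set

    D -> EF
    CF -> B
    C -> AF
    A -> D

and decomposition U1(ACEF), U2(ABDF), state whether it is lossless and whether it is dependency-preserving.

lossy and not dependency-preserving

Lossless test: (AF)⁺ = {ADEF}, which is a superkey of neither fragment — lossy.
Dependency preservation: the restricted closure of {D} across the fragments never reaches {EF}, so D → EF cannot be enforced without a join — not preserved.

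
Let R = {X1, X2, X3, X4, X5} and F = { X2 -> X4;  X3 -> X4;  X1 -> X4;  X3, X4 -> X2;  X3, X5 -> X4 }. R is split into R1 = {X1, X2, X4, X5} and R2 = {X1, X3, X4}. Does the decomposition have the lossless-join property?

No

Common attributes: R1 ∩ R2 = {X1, X4}.
No dependency enlarges {X1, X4}, so (X1, X4)⁺ = {X1, X4}.
The closure contains neither all of R1 = {X1, X2, X4, X5} nor all of R2 = {X1, X3, X4}, so the common attributes are not a superkey of either fragment. The join is lossy.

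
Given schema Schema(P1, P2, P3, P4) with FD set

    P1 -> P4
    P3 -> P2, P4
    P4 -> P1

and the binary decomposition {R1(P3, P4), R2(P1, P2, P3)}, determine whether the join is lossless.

Common attributes: R1 ∩ R2 = {P3}.
Closure of {P3}: P3 → P2, P4 applies, adding P2, P4; P4 → P1 applies, adding P1. So (P3)⁺ = {P1, P2, P3, P4}.
This closure contains every attribute of R1, so R1 ∩ R2 → R1. The join is lossless.

Yes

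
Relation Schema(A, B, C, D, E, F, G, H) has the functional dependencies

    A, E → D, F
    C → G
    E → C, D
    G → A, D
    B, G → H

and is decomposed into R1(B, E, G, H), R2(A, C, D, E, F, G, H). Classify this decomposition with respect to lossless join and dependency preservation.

Lossless test: (E, G, H)⁺ = {A, C, D, E, F, G, H}, which contains all of one fragment — lossless.
Dependency preservation: every FD's attributes lie within a single fragment, so each can be enforced locally — preserved.

lossless and dependency-preserving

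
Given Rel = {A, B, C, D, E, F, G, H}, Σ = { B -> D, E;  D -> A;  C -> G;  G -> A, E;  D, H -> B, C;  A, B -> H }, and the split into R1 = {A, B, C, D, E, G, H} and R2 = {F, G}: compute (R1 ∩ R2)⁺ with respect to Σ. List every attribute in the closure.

A, E, G

R1 ∩ R2 = {G}.
G → A, E applies, adding A, E
Closure: {A, E, G}.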